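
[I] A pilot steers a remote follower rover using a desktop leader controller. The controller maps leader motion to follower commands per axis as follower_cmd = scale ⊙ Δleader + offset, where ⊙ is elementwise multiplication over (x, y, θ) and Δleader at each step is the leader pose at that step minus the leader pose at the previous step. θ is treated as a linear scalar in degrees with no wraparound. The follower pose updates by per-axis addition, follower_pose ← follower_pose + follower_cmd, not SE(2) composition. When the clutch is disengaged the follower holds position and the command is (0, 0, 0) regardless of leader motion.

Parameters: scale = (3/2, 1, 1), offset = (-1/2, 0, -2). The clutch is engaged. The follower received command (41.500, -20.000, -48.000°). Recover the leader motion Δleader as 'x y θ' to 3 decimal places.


28.000 -20.000 -46.000

axis x: (41.500 − -1/2) / (3/2) = 28.000
axis y: (-20.000 − 0) / (1) = -20.000
axis θ: (-48.000 − -2) / (1) = -46.000


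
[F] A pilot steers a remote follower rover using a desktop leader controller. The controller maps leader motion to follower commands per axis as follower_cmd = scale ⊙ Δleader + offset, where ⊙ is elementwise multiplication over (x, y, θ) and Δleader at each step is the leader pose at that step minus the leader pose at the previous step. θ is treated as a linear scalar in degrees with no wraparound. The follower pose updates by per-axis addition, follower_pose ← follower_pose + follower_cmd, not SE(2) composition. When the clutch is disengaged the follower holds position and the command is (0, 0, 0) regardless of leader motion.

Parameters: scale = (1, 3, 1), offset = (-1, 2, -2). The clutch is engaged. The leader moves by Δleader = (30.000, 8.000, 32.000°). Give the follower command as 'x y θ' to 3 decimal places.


29.000 26.000 30.000

axis x: 1·30.000 + -1 = 29.000
axis y: 3·8.000 + 2 = 26.000
axis θ: 1·32.000 + -2 = 30.000


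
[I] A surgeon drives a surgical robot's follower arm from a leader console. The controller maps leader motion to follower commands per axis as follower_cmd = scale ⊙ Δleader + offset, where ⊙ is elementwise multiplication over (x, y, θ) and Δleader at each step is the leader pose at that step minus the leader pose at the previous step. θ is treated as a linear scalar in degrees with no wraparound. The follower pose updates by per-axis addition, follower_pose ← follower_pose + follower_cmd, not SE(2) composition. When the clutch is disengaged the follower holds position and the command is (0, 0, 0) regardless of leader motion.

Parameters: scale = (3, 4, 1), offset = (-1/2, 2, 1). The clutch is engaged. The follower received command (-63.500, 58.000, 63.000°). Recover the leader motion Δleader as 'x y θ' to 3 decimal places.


axis x: (-63.500 − -1/2) / (3) = -21.000
axis y: (58.000 − 2) / (4) = 14.000
axis θ: (63.000 − 1) / (1) = 62.000

-21.000 14.000 62.000


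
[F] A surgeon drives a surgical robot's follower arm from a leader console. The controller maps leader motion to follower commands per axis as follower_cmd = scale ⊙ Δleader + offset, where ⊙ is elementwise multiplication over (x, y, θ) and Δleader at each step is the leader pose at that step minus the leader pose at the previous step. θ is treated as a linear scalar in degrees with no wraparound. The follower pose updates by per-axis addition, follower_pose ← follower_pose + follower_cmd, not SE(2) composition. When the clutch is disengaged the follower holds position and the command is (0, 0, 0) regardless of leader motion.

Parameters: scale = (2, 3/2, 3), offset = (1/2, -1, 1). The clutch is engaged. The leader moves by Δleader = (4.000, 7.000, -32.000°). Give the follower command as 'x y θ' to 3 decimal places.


axis x: 2·4.000 + 1/2 = 8.500
axis y: 3/2·7.000 + -1 = 9.500
axis θ: 3·-32.000 + 1 = -95.000

8.500 9.500 -95.000


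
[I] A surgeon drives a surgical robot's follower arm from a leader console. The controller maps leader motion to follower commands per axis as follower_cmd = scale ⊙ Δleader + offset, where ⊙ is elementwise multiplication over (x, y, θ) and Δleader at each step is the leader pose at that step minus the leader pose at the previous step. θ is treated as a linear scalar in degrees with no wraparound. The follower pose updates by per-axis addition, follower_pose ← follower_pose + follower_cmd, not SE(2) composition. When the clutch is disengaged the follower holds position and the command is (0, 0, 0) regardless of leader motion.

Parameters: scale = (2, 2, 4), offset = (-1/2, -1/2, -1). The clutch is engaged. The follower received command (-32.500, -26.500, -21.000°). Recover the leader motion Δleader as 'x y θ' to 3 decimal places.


axis x: (-32.500 − -1/2) / (2) = -16.000
axis y: (-26.500 − -1/2) / (2) = -13.000
axis θ: (-21.000 − -1) / (4) = -5.000

-16.000 -13.000 -5.000


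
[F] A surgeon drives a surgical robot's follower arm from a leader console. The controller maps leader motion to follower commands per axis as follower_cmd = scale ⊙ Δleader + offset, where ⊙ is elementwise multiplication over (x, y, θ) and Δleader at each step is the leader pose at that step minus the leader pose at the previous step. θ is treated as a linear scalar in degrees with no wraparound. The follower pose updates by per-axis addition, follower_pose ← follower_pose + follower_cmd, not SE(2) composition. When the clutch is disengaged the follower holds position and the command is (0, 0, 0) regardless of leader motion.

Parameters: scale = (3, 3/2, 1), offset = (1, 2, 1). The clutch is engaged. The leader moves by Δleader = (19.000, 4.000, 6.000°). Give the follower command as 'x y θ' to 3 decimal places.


58.000 8.000 7.000

axis x: 3·19.000 + 1 = 58.000
axis y: 3/2·4.000 + 2 = 8.000
axis θ: 1·6.000 + 1 = 7.000


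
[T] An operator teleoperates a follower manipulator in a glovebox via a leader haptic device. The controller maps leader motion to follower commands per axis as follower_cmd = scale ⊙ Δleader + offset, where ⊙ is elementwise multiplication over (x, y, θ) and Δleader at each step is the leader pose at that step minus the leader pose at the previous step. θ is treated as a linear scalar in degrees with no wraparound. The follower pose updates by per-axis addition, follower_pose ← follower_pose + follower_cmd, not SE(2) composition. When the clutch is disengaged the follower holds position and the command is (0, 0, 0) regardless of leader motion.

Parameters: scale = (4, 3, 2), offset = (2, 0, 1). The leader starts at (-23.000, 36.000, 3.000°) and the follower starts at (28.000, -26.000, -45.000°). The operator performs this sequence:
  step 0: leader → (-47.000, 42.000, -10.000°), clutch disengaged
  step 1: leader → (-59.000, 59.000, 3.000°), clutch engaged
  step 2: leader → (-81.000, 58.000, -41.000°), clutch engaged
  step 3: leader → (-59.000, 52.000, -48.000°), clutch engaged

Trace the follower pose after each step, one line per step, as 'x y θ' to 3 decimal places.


step 0: Δleader=(-24.000, 6.000, -13.000°), disengaged; cmd=(0,0,0) → follower holds at (28.000, -26.000, -45.000°)
step 1: Δleader=(-12.000, 17.000, 13.000°), engaged; cmd=(-46.000, 51.000, 27.000°) → follower=(-18.000, 25.000, -18.000°)
step 2: Δleader=(-22.000, -1.000, -44.000°), engaged; cmd=(-86.000, -3.000, -87.000°) → follower=(-104.000, 22.000, -105.000°)
step 3: Δleader=(22.000, -6.000, -7.000°), engaged; cmd=(90.000, -18.000, -13.000°) → follower=(-14.000, 4.000, -118.000°)

28.000 -26.000 -45.000
-18.000 25.000 -18.000
-104.000 22.000 -105.000
-14.000 4.000 -118.000


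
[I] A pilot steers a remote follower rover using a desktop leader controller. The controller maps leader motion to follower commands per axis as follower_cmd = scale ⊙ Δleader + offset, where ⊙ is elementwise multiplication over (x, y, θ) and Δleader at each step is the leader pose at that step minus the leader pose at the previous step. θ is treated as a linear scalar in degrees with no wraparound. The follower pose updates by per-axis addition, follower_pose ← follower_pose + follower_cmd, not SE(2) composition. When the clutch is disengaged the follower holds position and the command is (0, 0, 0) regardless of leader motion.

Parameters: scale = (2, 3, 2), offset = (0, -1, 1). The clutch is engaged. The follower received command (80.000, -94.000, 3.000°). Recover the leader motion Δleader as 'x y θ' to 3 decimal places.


40.000 -31.000 1.000

axis x: (80.000 − 0) / (2) = 40.000
axis y: (-94.000 − -1) / (3) = -31.000
axis θ: (3.000 − 1) / (2) = 1.000


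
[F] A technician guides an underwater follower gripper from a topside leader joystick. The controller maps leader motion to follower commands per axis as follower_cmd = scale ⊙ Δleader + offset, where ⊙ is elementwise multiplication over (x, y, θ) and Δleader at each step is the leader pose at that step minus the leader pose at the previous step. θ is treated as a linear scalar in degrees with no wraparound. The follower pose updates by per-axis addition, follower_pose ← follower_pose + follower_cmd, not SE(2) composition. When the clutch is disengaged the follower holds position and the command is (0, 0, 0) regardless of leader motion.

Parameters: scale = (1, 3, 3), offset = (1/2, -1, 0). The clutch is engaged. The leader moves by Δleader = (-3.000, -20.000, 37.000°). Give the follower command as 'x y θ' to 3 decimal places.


-2.500 -61.000 111.000

axis x: 1·-3.000 + 1/2 = -2.500
axis y: 3·-20.000 + -1 = -61.000
axis θ: 3·37.000 + 0 = 111.000


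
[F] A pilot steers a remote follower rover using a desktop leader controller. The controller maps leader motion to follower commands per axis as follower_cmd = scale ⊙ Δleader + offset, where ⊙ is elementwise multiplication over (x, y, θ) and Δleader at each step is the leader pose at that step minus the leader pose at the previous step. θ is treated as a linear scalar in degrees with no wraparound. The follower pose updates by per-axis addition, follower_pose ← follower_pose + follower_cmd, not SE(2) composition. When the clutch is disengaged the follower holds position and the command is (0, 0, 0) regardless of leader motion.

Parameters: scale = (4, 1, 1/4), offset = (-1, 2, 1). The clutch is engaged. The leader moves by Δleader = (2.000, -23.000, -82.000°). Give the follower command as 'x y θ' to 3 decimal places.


7.000 -21.000 -19.500

axis x: 4·2.000 + -1 = 7.000
axis y: 1·-23.000 + 2 = -21.000
axis θ: 1/4·-82.000 + 1 = -19.500


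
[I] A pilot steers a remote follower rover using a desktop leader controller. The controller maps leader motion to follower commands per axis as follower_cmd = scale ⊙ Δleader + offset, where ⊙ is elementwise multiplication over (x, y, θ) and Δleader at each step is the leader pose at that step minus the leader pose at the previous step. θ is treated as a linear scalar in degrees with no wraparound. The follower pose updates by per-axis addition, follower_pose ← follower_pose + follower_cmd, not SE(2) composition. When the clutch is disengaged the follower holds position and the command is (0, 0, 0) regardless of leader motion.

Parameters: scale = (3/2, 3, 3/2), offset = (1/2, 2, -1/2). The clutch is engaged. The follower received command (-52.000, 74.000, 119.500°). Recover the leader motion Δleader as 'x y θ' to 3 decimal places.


axis x: (-52.000 − 1/2) / (3/2) = -35.000
axis y: (74.000 − 2) / (3) = 24.000
axis θ: (119.500 − -1/2) / (3/2) = 80.000

-35.000 24.000 80.000


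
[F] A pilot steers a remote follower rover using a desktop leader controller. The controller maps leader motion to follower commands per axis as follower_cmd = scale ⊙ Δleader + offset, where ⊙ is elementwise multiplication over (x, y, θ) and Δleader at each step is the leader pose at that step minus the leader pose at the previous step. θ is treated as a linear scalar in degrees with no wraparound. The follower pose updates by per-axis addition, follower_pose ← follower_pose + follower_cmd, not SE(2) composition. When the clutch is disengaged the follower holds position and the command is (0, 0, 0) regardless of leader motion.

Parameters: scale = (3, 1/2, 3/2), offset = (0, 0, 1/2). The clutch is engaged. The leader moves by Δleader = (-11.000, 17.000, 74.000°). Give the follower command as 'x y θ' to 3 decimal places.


axis x: 3·-11.000 + 0 = -33.000
axis y: 1/2·17.000 + 0 = 8.500
axis θ: 3/2·74.000 + 1/2 = 111.500

-33.000 8.500 111.500


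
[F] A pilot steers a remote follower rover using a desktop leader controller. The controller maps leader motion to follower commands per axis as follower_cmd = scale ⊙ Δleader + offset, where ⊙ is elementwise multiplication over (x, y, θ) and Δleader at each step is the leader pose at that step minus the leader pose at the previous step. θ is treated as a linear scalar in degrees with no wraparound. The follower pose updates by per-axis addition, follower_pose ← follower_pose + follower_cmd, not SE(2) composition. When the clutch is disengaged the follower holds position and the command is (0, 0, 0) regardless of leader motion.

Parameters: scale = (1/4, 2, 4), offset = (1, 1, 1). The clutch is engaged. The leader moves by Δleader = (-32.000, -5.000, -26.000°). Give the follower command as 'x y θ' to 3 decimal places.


-7.000 -9.000 -103.000

axis x: 1/4·-32.000 + 1 = -7.000
axis y: 2·-5.000 + 1 = -9.000
axis θ: 4·-26.000 + 1 = -103.000


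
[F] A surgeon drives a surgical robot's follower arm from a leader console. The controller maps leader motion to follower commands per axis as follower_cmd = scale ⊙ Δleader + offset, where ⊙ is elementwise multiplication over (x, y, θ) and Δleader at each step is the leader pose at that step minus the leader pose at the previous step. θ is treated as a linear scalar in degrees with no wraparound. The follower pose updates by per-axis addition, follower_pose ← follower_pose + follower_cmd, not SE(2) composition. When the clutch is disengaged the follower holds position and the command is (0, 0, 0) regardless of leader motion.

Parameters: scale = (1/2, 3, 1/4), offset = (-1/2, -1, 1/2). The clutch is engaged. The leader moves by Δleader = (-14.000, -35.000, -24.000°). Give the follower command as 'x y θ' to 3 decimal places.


-7.500 -106.000 -5.500

axis x: 1/2·-14.000 + -1/2 = -7.500
axis y: 3·-35.000 + -1 = -106.000
axis θ: 1/4·-24.000 + 1/2 = -5.500


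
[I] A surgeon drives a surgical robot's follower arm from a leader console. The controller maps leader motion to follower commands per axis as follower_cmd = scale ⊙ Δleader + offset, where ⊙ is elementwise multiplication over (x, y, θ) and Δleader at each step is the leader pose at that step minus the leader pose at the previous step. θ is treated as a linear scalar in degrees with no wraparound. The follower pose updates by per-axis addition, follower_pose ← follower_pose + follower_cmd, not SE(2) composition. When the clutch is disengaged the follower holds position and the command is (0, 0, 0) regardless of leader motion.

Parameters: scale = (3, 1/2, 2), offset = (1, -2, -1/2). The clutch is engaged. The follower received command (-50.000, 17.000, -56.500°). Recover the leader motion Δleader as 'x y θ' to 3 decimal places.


-17.000 38.000 -28.000

axis x: (-50.000 − 1) / (3) = -17.000
axis y: (17.000 − -2) / (1/2) = 38.000
axis θ: (-56.500 − -1/2) / (2) = -28.000


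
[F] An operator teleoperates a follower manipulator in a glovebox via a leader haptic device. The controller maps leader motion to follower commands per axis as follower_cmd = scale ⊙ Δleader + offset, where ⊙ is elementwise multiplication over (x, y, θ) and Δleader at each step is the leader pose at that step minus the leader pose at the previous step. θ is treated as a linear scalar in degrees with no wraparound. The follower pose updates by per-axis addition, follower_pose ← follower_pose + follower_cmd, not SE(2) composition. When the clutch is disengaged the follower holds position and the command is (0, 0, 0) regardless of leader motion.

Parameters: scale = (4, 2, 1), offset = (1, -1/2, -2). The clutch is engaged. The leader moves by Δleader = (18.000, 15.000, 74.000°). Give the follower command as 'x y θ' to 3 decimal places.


axis x: 4·18.000 + 1 = 73.000
axis y: 2·15.000 + -1/2 = 29.500
axis θ: 1·74.000 + -2 = 72.000

73.000 29.500 72.000


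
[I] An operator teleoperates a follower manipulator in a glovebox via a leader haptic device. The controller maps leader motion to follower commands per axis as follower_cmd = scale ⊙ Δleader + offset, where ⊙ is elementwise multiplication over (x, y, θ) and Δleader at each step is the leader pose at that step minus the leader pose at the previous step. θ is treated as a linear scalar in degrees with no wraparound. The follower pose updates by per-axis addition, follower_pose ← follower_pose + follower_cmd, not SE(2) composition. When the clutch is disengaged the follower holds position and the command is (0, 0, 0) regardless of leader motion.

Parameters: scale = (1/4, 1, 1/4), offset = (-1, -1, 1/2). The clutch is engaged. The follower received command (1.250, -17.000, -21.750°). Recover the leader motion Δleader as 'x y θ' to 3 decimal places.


axis x: (1.250 − -1) / (1/4) = 9.000
axis y: (-17.000 − -1) / (1) = -16.000
axis θ: (-21.750 − 1/2) / (1/4) = -89.000

9.000 -16.000 -89.000


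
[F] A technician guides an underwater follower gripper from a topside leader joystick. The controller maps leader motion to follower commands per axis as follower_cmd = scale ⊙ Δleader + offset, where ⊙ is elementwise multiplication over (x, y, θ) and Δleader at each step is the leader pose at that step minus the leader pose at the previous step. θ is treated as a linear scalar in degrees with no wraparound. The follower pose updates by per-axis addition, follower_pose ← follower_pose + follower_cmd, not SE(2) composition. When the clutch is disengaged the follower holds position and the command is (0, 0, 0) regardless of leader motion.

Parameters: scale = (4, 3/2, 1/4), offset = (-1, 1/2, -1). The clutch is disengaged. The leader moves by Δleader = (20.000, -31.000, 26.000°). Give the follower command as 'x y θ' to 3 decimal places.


0.000 0.000 0.000

clutch disengaged → follower holds; cmd = (0, 0, 0)


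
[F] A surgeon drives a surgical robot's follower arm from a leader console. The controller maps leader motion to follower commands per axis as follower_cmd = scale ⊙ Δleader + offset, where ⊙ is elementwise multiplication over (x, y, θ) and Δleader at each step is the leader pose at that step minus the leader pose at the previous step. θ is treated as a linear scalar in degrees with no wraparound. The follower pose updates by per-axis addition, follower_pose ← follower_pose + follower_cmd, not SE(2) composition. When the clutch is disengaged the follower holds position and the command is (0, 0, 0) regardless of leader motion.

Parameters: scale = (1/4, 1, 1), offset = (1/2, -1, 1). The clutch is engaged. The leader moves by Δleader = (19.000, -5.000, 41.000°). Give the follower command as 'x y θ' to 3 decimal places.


5.250 -6.000 42.000

axis x: 1/4·19.000 + 1/2 = 5.250
axis y: 1·-5.000 + -1 = -6.000
axis θ: 1·41.000 + 1 = 42.000


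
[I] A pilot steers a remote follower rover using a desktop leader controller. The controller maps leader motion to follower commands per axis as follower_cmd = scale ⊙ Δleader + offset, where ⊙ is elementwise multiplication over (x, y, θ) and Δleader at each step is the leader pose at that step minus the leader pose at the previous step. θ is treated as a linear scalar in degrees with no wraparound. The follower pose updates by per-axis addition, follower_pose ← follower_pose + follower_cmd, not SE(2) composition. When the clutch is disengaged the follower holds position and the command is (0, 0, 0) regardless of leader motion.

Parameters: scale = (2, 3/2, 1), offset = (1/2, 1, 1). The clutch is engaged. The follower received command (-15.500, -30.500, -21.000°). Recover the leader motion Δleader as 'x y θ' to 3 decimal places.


-8.000 -21.000 -22.000

axis x: (-15.500 − 1/2) / (2) = -8.000
axis y: (-30.500 − 1) / (3/2) = -21.000
axis θ: (-21.000 − 1) / (1) = -22.000


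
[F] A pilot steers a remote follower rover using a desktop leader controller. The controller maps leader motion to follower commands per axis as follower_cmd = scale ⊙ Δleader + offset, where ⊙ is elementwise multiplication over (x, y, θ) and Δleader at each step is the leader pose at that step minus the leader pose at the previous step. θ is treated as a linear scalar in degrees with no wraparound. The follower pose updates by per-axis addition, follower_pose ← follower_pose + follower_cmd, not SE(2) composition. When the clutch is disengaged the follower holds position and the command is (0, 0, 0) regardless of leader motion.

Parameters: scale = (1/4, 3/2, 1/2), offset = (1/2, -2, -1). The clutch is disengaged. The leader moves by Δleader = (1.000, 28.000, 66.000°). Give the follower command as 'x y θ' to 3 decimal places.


0.000 0.000 0.000

clutch disengaged → follower holds; cmd = (0, 0, 0)


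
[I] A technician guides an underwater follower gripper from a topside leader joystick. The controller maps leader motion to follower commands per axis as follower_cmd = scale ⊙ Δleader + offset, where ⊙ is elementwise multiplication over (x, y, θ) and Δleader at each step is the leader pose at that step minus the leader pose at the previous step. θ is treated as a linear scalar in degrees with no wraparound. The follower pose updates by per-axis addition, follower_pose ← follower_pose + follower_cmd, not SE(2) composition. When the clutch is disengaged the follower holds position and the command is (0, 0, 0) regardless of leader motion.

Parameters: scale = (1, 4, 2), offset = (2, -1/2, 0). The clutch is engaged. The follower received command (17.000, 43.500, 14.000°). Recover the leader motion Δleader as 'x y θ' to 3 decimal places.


axis x: (17.000 − 2) / (1) = 15.000
axis y: (43.500 − -1/2) / (4) = 11.000
axis θ: (14.000 − 0) / (2) = 7.000

15.000 11.000 7.000


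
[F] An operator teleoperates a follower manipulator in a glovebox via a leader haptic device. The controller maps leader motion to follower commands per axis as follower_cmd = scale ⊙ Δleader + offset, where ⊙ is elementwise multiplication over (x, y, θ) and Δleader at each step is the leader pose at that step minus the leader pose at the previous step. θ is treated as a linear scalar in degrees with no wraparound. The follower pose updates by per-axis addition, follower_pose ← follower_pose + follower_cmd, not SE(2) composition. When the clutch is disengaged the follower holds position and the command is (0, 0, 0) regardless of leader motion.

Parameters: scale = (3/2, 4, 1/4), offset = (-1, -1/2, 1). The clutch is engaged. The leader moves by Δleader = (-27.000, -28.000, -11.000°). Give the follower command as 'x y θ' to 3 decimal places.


-41.500 -112.500 -1.750

axis x: 3/2·-27.000 + -1 = -41.500
axis y: 4·-28.000 + -1/2 = -112.500
axis θ: 1/4·-11.000 + 1 = -1.750


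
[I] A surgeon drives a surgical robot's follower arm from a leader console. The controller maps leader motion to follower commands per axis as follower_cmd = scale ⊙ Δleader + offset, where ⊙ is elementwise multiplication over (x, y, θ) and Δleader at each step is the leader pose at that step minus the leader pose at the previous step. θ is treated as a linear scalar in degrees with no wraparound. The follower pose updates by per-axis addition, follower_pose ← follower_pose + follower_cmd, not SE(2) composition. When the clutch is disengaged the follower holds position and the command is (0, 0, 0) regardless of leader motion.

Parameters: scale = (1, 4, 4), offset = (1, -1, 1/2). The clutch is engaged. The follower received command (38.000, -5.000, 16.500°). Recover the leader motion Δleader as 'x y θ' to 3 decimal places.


axis x: (38.000 − 1) / (1) = 37.000
axis y: (-5.000 − -1) / (4) = -1.000
axis θ: (16.500 − 1/2) / (4) = 4.000

37.000 -1.000 4.000


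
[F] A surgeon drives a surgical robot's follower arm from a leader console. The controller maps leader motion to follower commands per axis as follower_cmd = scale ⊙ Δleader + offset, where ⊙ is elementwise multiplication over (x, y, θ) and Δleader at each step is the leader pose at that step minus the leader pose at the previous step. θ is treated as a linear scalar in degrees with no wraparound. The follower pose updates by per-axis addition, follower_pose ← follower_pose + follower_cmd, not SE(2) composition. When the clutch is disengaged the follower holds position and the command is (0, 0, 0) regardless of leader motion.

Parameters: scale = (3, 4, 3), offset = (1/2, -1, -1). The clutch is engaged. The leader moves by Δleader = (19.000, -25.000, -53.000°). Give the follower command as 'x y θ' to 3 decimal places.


57.500 -101.000 -160.000

axis x: 3·19.000 + 1/2 = 57.500
axis y: 4·-25.000 + -1 = -101.000
axis θ: 3·-53.000 + -1 = -160.000


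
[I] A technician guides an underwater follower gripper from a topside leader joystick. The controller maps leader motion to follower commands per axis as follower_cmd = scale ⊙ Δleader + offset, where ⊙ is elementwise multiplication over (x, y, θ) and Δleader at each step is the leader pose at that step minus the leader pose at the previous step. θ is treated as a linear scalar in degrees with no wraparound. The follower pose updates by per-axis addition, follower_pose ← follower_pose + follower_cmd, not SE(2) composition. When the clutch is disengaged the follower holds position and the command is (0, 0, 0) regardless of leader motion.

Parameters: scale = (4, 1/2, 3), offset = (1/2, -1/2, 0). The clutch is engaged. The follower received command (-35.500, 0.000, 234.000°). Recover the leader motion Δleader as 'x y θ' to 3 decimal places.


-9.000 1.000 78.000

axis x: (-35.500 − 1/2) / (4) = -9.000
axis y: (0.000 − -1/2) / (1/2) = 1.000
axis θ: (234.000 − 0) / (3) = 78.000


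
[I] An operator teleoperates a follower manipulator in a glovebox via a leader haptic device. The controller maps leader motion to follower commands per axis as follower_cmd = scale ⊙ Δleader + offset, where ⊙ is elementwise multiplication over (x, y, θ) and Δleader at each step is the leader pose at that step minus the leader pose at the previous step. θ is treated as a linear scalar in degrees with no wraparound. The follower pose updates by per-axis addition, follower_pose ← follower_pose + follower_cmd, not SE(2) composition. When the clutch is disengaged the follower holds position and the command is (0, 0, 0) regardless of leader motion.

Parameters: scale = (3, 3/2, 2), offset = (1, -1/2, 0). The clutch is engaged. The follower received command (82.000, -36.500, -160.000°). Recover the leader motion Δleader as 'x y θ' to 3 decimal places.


27.000 -24.000 -80.000

axis x: (82.000 − 1) / (3) = 27.000
axis y: (-36.500 − -1/2) / (3/2) = -24.000
axis θ: (-160.000 − 0) / (2) = -80.000


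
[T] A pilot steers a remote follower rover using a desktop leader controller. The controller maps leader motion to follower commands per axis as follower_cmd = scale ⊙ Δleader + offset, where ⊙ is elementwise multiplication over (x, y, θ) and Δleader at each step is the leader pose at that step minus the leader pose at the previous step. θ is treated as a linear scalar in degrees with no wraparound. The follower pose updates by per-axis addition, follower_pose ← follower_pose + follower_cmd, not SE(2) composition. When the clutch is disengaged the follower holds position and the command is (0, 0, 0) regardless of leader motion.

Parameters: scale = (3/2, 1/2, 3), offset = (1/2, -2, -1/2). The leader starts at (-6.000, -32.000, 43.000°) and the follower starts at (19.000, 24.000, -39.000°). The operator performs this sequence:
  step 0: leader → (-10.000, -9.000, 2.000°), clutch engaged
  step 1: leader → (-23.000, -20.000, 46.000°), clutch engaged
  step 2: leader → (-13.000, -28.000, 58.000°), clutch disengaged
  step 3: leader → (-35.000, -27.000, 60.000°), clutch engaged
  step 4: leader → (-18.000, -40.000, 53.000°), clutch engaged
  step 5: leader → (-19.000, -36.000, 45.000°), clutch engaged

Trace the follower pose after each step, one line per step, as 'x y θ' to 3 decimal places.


step 0: Δleader=(-4.000, 23.000, -41.000°), engaged; cmd=(-5.500, 9.500, -123.500°) → follower=(13.500, 33.500, -162.500°)
step 1: Δleader=(-13.000, -11.000, 44.000°), engaged; cmd=(-19.000, -7.500, 131.500°) → follower=(-5.500, 26.000, -31.000°)
step 2: Δleader=(10.000, -8.000, 12.000°), disengaged; cmd=(0,0,0) → follower holds at (-5.500, 26.000, -31.000°)
step 3: Δleader=(-22.000, 1.000, 2.000°), engaged; cmd=(-32.500, -1.500, 5.500°) → follower=(-38.000, 24.500, -25.500°)
step 4: Δleader=(17.000, -13.000, -7.000°), engaged; cmd=(26.000, -8.500, -21.500°) → follower=(-12.000, 16.000, -47.000°)
step 5: Δleader=(-1.000, 4.000, -8.000°), engaged; cmd=(-1.000, 0.000, -24.500°) → follower=(-13.000, 16.000, -71.500°)

13.500 33.500 -162.500
-5.500 26.000 -31.000
-5.500 26.000 -31.000
-38.000 24.500 -25.500
-12.000 16.000 -47.000
-13.000 16.000 -71.500


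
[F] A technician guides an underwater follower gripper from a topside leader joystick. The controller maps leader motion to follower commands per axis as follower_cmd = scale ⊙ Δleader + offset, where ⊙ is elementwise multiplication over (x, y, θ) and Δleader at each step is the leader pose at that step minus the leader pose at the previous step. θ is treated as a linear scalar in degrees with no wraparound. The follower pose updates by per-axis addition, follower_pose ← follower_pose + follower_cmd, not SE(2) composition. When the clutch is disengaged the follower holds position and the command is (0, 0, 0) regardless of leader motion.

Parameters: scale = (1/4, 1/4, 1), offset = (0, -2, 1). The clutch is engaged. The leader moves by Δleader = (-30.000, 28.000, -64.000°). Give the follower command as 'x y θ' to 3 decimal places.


-7.500 5.000 -63.000

axis x: 1/4·-30.000 + 0 = -7.500
axis y: 1/4·28.000 + -2 = 5.000
axis θ: 1·-64.000 + 1 = -63.000


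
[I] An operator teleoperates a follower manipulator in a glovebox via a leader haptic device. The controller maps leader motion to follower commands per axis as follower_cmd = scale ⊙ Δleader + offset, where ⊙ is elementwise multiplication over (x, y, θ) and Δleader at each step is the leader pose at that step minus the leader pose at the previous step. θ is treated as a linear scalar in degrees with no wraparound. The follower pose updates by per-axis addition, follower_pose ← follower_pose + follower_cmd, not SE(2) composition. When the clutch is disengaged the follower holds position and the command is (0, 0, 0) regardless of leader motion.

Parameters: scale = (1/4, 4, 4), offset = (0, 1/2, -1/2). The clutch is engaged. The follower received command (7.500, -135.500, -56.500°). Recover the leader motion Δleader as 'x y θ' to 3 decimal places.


30.000 -34.000 -14.000

axis x: (7.500 − 0) / (1/4) = 30.000
axis y: (-135.500 − 1/2) / (4) = -34.000
axis θ: (-56.500 − -1/2) / (4) = -14.000


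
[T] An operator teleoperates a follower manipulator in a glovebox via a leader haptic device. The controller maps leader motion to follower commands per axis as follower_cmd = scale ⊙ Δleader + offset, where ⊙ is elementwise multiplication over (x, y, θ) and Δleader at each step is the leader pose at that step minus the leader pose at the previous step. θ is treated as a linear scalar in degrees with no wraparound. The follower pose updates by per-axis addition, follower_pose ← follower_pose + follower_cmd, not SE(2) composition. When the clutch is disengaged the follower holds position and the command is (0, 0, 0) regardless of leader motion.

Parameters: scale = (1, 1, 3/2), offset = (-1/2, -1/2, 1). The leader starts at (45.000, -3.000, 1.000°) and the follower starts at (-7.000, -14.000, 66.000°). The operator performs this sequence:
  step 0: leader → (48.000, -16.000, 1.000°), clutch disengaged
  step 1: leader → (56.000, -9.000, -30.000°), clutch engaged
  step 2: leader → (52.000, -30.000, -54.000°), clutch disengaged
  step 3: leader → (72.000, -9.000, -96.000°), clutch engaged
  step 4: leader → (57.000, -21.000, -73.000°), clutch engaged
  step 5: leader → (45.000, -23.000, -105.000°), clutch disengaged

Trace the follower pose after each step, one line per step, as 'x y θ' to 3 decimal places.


-7.000 -14.000 66.000
0.500 -7.500 20.500
0.500 -7.500 20.500
20.000 13.000 -41.500
4.500 0.500 -6.000
4.500 0.500 -6.000

step 0: Δleader=(3.000, -13.000, 0.000°), disengaged; cmd=(0,0,0) → follower holds at (-7.000, -14.000, 66.000°)
step 1: Δleader=(8.000, 7.000, -31.000°), engaged; cmd=(7.500, 6.500, -45.500°) → follower=(0.500, -7.500, 20.500°)
step 2: Δleader=(-4.000, -21.000, -24.000°), disengaged; cmd=(0,0,0) → follower holds at (0.500, -7.500, 20.500°)
step 3: Δleader=(20.000, 21.000, -42.000°), engaged; cmd=(19.500, 20.500, -62.000°) → follower=(20.000, 13.000, -41.500°)
step 4: Δleader=(-15.000, -12.000, 23.000°), engaged; cmd=(-15.500, -12.500, 35.500°) → follower=(4.500, 0.500, -6.000°)
step 5: Δleader=(-12.000, -2.000, -32.000°), disengaged; cmd=(0,0,0) → follower holds at (4.500, 0.500, -6.000°)


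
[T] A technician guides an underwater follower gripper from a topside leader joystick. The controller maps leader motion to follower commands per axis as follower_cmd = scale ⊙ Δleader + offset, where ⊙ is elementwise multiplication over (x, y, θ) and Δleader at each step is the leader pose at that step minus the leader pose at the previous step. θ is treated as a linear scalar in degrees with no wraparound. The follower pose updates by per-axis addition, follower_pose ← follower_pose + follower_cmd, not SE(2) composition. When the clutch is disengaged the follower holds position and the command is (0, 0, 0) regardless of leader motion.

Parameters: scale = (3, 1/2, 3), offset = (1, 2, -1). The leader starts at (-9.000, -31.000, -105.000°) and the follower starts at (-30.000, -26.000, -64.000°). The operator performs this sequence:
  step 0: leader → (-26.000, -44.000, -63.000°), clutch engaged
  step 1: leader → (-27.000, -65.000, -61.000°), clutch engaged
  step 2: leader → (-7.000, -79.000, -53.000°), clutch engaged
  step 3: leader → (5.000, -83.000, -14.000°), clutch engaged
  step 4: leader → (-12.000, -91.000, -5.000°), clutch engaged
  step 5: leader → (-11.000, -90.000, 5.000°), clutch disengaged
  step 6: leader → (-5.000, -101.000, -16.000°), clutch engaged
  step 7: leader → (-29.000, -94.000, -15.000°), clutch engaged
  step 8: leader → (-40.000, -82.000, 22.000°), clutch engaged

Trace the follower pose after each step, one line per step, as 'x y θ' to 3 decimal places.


step 0: Δleader=(-17.000, -13.000, 42.000°), engaged; cmd=(-50.000, -4.500, 125.000°) → follower=(-80.000, -30.500, 61.000°)
step 1: Δleader=(-1.000, -21.000, 2.000°), engaged; cmd=(-2.000, -8.500, 5.000°) → follower=(-82.000, -39.000, 66.000°)
step 2: Δleader=(20.000, -14.000, 8.000°), engaged; cmd=(61.000, -5.000, 23.000°) → follower=(-21.000, -44.000, 89.000°)
step 3: Δleader=(12.000, -4.000, 39.000°), engaged; cmd=(37.000, 0.000, 116.000°) → follower=(16.000, -44.000, 205.000°)
step 4: Δleader=(-17.000, -8.000, 9.000°), engaged; cmd=(-50.000, -2.000, 26.000°) → follower=(-34.000, -46.000, 231.000°)
step 5: Δleader=(1.000, 1.000, 10.000°), disengaged; cmd=(0,0,0) → follower holds at (-34.000, -46.000, 231.000°)
step 6: Δleader=(6.000, -11.000, -21.000°), engaged; cmd=(19.000, -3.500, -64.000°) → follower=(-15.000, -49.500, 167.000°)
step 7: Δleader=(-24.000, 7.000, 1.000°), engaged; cmd=(-71.000, 5.500, 2.000°) → follower=(-86.000, -44.000, 169.000°)
step 8: Δleader=(-11.000, 12.000, 37.000°), engaged; cmd=(-32.000, 8.000, 110.000°) → follower=(-118.000, -36.000, 279.000°)

-80.000 -30.500 61.000
-82.000 -39.000 66.000
-21.000 -44.000 89.000
16.000 -44.000 205.000
-34.000 -46.000 231.000
-34.000 -46.000 231.000
-15.000 -49.500 167.000
-86.000 -44.000 169.000
-118.000 -36.000 279.000


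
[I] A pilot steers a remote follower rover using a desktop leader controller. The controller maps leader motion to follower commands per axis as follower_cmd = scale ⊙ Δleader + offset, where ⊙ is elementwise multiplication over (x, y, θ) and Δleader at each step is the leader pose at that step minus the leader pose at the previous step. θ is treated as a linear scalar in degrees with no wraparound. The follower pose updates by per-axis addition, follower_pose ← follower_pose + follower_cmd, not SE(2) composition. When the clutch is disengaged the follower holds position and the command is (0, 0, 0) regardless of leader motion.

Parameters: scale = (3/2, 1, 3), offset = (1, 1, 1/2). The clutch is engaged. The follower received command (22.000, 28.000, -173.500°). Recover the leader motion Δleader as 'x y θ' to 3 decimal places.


axis x: (22.000 − 1) / (3/2) = 14.000
axis y: (28.000 − 1) / (1) = 27.000
axis θ: (-173.500 − 1/2) / (3) = -58.000

14.000 27.000 -58.000


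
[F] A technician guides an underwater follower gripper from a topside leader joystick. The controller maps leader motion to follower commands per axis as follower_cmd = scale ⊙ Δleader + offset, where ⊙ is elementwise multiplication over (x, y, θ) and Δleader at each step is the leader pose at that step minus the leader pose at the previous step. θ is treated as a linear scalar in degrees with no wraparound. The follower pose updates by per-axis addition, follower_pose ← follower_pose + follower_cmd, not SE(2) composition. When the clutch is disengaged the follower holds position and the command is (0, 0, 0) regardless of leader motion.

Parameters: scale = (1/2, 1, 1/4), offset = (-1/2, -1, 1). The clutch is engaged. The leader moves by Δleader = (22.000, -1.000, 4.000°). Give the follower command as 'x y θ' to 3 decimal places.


axis x: 1/2·22.000 + -1/2 = 10.500
axis y: 1·-1.000 + -1 = -2.000
axis θ: 1/4·4.000 + 1 = 2.000

10.500 -2.000 2.000


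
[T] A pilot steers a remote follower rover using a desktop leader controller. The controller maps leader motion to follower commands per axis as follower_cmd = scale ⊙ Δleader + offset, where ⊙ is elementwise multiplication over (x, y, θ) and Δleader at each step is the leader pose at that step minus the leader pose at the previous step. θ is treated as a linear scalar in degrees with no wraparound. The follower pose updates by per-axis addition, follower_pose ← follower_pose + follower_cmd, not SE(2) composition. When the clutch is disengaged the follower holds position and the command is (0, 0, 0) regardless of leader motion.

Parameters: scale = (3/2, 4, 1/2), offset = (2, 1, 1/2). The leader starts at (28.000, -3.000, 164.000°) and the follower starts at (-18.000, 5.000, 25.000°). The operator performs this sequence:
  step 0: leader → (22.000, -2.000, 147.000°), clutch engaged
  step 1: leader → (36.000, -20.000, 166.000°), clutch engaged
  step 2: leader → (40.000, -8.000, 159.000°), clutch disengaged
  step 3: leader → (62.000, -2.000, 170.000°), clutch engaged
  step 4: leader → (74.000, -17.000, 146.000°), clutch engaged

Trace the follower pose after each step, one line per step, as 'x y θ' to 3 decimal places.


-25.000 10.000 17.000
-2.000 -61.000 27.000
-2.000 -61.000 27.000
33.000 -36.000 33.000
53.000 -95.000 21.500

step 0: Δleader=(-6.000, 1.000, -17.000°), engaged; cmd=(-7.000, 5.000, -8.000°) → follower=(-25.000, 10.000, 17.000°)
step 1: Δleader=(14.000, -18.000, 19.000°), engaged; cmd=(23.000, -71.000, 10.000°) → follower=(-2.000, -61.000, 27.000°)
step 2: Δleader=(4.000, 12.000, -7.000°), disengaged; cmd=(0,0,0) → follower holds at (-2.000, -61.000, 27.000°)
step 3: Δleader=(22.000, 6.000, 11.000°), engaged; cmd=(35.000, 25.000, 6.000°) → follower=(33.000, -36.000, 33.000°)
step 4: Δleader=(12.000, -15.000, -24.000°), engaged; cmd=(20.000, -59.000, -11.500°) → follower=(53.000, -95.000, 21.500°)
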